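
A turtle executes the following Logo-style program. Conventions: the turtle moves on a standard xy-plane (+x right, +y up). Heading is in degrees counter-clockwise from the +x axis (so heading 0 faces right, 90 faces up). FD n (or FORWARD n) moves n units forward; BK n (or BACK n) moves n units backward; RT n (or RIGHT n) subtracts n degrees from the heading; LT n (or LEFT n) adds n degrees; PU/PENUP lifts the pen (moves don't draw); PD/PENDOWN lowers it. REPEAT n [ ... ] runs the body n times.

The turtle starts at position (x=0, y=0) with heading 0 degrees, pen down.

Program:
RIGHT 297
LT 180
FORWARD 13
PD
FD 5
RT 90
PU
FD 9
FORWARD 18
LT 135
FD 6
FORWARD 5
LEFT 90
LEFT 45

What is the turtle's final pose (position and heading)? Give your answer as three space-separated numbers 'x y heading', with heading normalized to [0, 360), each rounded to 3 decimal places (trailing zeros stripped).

Executing turtle program step by step:
Start: pos=(0,0), heading=0, pen down
RT 297: heading 0 -> 63
LT 180: heading 63 -> 243
FD 13: (0,0) -> (-5.902,-11.583) [heading=243, draw]
PD: pen down
FD 5: (-5.902,-11.583) -> (-8.172,-16.038) [heading=243, draw]
RT 90: heading 243 -> 153
PU: pen up
FD 9: (-8.172,-16.038) -> (-16.191,-11.952) [heading=153, move]
FD 18: (-16.191,-11.952) -> (-32.229,-3.78) [heading=153, move]
LT 135: heading 153 -> 288
FD 6: (-32.229,-3.78) -> (-30.375,-9.487) [heading=288, move]
FD 5: (-30.375,-9.487) -> (-28.83,-14.242) [heading=288, move]
LT 90: heading 288 -> 18
LT 45: heading 18 -> 63
Final: pos=(-28.83,-14.242), heading=63, 2 segment(s) drawn

Answer: -28.83 -14.242 63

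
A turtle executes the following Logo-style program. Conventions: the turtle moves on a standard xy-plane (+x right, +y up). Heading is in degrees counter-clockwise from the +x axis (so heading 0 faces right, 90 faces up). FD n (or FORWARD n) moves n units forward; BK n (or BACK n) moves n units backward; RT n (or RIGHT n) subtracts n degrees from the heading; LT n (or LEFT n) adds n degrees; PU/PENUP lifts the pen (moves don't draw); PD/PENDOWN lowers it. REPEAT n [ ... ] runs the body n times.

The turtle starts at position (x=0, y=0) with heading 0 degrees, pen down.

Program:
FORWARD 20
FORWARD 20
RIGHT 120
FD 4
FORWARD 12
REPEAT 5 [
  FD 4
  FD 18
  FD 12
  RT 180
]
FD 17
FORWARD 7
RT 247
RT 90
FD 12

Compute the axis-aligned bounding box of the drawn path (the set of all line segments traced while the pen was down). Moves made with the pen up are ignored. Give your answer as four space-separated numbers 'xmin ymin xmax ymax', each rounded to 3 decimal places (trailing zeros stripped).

Executing turtle program step by step:
Start: pos=(0,0), heading=0, pen down
FD 20: (0,0) -> (20,0) [heading=0, draw]
FD 20: (20,0) -> (40,0) [heading=0, draw]
RT 120: heading 0 -> 240
FD 4: (40,0) -> (38,-3.464) [heading=240, draw]
FD 12: (38,-3.464) -> (32,-13.856) [heading=240, draw]
REPEAT 5 [
  -- iteration 1/5 --
  FD 4: (32,-13.856) -> (30,-17.321) [heading=240, draw]
  FD 18: (30,-17.321) -> (21,-32.909) [heading=240, draw]
  FD 12: (21,-32.909) -> (15,-43.301) [heading=240, draw]
  RT 180: heading 240 -> 60
  -- iteration 2/5 --
  FD 4: (15,-43.301) -> (17,-39.837) [heading=60, draw]
  FD 18: (17,-39.837) -> (26,-24.249) [heading=60, draw]
  FD 12: (26,-24.249) -> (32,-13.856) [heading=60, draw]
  RT 180: heading 60 -> 240
  -- iteration 3/5 --
  FD 4: (32,-13.856) -> (30,-17.321) [heading=240, draw]
  FD 18: (30,-17.321) -> (21,-32.909) [heading=240, draw]
  FD 12: (21,-32.909) -> (15,-43.301) [heading=240, draw]
  RT 180: heading 240 -> 60
  -- iteration 4/5 --
  FD 4: (15,-43.301) -> (17,-39.837) [heading=60, draw]
  FD 18: (17,-39.837) -> (26,-24.249) [heading=60, draw]
  FD 12: (26,-24.249) -> (32,-13.856) [heading=60, draw]
  RT 180: heading 60 -> 240
  -- iteration 5/5 --
  FD 4: (32,-13.856) -> (30,-17.321) [heading=240, draw]
  FD 18: (30,-17.321) -> (21,-32.909) [heading=240, draw]
  FD 12: (21,-32.909) -> (15,-43.301) [heading=240, draw]
  RT 180: heading 240 -> 60
]
FD 17: (15,-43.301) -> (23.5,-28.579) [heading=60, draw]
FD 7: (23.5,-28.579) -> (27,-22.517) [heading=60, draw]
RT 247: heading 60 -> 173
RT 90: heading 173 -> 83
FD 12: (27,-22.517) -> (28.462,-10.606) [heading=83, draw]
Final: pos=(28.462,-10.606), heading=83, 22 segment(s) drawn

Segment endpoints: x in {0, 15, 15, 15, 17, 17, 20, 21, 21, 21, 23.5, 26, 26, 27, 28.462, 30, 30, 30, 32, 32, 38, 40}, y in {-43.301, -43.301, -43.301, -39.837, -39.837, -32.909, -32.909, -32.909, -28.579, -24.249, -24.249, -22.517, -17.321, -17.321, -13.856, -13.856, -13.856, -10.606, -3.464, 0}
xmin=0, ymin=-43.301, xmax=40, ymax=0

Answer: 0 -43.301 40 0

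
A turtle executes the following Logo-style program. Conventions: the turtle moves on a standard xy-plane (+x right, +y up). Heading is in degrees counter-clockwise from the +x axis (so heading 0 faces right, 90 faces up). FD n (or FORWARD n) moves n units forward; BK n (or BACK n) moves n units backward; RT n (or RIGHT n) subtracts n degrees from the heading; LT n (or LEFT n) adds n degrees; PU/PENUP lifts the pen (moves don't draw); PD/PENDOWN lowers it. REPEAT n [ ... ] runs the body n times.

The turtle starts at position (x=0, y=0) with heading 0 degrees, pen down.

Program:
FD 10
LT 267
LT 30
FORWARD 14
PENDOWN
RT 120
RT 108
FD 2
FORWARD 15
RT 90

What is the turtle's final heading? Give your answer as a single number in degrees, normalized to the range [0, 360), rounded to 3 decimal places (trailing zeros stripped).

Executing turtle program step by step:
Start: pos=(0,0), heading=0, pen down
FD 10: (0,0) -> (10,0) [heading=0, draw]
LT 267: heading 0 -> 267
LT 30: heading 267 -> 297
FD 14: (10,0) -> (16.356,-12.474) [heading=297, draw]
PD: pen down
RT 120: heading 297 -> 177
RT 108: heading 177 -> 69
FD 2: (16.356,-12.474) -> (17.073,-10.607) [heading=69, draw]
FD 15: (17.073,-10.607) -> (22.448,3.397) [heading=69, draw]
RT 90: heading 69 -> 339
Final: pos=(22.448,3.397), heading=339, 4 segment(s) drawn

Answer: 339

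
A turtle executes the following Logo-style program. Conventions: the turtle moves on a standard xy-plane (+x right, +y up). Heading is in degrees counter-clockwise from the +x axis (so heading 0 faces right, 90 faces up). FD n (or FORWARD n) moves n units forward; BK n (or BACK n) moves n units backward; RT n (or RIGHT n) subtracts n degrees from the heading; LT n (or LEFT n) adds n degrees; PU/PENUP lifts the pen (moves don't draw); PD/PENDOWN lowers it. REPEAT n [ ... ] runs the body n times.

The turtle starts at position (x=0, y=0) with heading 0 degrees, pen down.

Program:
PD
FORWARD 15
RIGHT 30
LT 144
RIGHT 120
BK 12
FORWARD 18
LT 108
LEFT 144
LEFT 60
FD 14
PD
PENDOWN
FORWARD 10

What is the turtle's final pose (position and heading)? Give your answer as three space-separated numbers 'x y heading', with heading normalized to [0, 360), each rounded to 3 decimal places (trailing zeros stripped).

Answer: 35.074 -20.044 306

Derivation:
Executing turtle program step by step:
Start: pos=(0,0), heading=0, pen down
PD: pen down
FD 15: (0,0) -> (15,0) [heading=0, draw]
RT 30: heading 0 -> 330
LT 144: heading 330 -> 114
RT 120: heading 114 -> 354
BK 12: (15,0) -> (3.066,1.254) [heading=354, draw]
FD 18: (3.066,1.254) -> (20.967,-0.627) [heading=354, draw]
LT 108: heading 354 -> 102
LT 144: heading 102 -> 246
LT 60: heading 246 -> 306
FD 14: (20.967,-0.627) -> (29.196,-11.953) [heading=306, draw]
PD: pen down
PD: pen down
FD 10: (29.196,-11.953) -> (35.074,-20.044) [heading=306, draw]
Final: pos=(35.074,-20.044), heading=306, 5 segment(s) drawn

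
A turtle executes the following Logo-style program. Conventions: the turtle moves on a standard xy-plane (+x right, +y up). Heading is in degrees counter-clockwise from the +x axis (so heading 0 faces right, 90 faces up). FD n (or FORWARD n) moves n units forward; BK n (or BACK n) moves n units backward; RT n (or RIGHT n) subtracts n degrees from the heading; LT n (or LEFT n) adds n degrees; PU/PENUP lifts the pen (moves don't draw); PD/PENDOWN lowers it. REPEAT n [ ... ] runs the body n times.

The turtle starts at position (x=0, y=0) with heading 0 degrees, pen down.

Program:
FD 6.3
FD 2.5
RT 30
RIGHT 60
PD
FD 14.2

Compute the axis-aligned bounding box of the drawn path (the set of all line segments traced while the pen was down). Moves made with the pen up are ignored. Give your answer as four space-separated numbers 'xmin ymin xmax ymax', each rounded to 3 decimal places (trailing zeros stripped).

Executing turtle program step by step:
Start: pos=(0,0), heading=0, pen down
FD 6.3: (0,0) -> (6.3,0) [heading=0, draw]
FD 2.5: (6.3,0) -> (8.8,0) [heading=0, draw]
RT 30: heading 0 -> 330
RT 60: heading 330 -> 270
PD: pen down
FD 14.2: (8.8,0) -> (8.8,-14.2) [heading=270, draw]
Final: pos=(8.8,-14.2), heading=270, 3 segment(s) drawn

Segment endpoints: x in {0, 6.3, 8.8}, y in {-14.2, 0}
xmin=0, ymin=-14.2, xmax=8.8, ymax=0

Answer: 0 -14.2 8.8 0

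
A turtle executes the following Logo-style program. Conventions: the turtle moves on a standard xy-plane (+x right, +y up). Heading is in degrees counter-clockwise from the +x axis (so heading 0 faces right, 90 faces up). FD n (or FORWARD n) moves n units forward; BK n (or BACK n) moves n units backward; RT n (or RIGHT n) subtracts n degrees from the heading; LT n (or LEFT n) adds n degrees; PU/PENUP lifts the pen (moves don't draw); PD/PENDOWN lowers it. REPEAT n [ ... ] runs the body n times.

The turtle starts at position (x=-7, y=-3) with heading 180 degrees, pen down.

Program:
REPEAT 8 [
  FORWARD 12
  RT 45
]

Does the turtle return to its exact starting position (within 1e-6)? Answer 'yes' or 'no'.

Answer: yes

Derivation:
Executing turtle program step by step:
Start: pos=(-7,-3), heading=180, pen down
REPEAT 8 [
  -- iteration 1/8 --
  FD 12: (-7,-3) -> (-19,-3) [heading=180, draw]
  RT 45: heading 180 -> 135
  -- iteration 2/8 --
  FD 12: (-19,-3) -> (-27.485,5.485) [heading=135, draw]
  RT 45: heading 135 -> 90
  -- iteration 3/8 --
  FD 12: (-27.485,5.485) -> (-27.485,17.485) [heading=90, draw]
  RT 45: heading 90 -> 45
  -- iteration 4/8 --
  FD 12: (-27.485,17.485) -> (-19,25.971) [heading=45, draw]
  RT 45: heading 45 -> 0
  -- iteration 5/8 --
  FD 12: (-19,25.971) -> (-7,25.971) [heading=0, draw]
  RT 45: heading 0 -> 315
  -- iteration 6/8 --
  FD 12: (-7,25.971) -> (1.485,17.485) [heading=315, draw]
  RT 45: heading 315 -> 270
  -- iteration 7/8 --
  FD 12: (1.485,17.485) -> (1.485,5.485) [heading=270, draw]
  RT 45: heading 270 -> 225
  -- iteration 8/8 --
  FD 12: (1.485,5.485) -> (-7,-3) [heading=225, draw]
  RT 45: heading 225 -> 180
]
Final: pos=(-7,-3), heading=180, 8 segment(s) drawn

Start position: (-7, -3)
Final position: (-7, -3)
Distance = 0; < 1e-6 -> CLOSED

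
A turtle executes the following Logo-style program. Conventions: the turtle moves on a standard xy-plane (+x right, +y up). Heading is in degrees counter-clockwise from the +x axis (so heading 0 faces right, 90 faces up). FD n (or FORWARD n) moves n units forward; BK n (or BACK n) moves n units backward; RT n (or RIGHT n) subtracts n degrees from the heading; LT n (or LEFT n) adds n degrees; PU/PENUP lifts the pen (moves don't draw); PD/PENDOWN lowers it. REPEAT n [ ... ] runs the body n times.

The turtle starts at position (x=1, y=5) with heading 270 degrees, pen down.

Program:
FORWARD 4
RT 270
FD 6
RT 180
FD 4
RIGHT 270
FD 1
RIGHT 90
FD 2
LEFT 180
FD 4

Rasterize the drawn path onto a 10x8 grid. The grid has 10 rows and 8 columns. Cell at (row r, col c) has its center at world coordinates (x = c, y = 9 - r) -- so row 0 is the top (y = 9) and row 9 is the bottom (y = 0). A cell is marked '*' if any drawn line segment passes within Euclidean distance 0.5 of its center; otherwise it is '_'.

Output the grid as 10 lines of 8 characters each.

Segment 0: (1,5) -> (1,1)
Segment 1: (1,1) -> (7,1)
Segment 2: (7,1) -> (3,1)
Segment 3: (3,1) -> (3,-0)
Segment 4: (3,-0) -> (1,-0)
Segment 5: (1,-0) -> (5,-0)

Answer: ________
________
________
________
_*______
_*______
_*______
_*______
_*******
_*****__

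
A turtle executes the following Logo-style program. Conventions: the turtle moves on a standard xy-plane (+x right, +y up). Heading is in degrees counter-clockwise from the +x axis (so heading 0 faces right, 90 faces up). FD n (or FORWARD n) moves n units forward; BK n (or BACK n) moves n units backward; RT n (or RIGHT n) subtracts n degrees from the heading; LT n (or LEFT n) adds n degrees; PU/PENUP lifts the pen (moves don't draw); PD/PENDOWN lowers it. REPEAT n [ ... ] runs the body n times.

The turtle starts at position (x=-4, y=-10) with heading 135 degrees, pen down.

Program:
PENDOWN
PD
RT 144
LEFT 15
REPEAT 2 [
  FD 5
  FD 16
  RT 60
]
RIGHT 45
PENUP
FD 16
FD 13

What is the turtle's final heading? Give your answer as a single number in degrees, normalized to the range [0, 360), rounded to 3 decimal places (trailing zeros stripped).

Executing turtle program step by step:
Start: pos=(-4,-10), heading=135, pen down
PD: pen down
PD: pen down
RT 144: heading 135 -> 351
LT 15: heading 351 -> 6
REPEAT 2 [
  -- iteration 1/2 --
  FD 5: (-4,-10) -> (0.973,-9.477) [heading=6, draw]
  FD 16: (0.973,-9.477) -> (16.885,-7.805) [heading=6, draw]
  RT 60: heading 6 -> 306
  -- iteration 2/2 --
  FD 5: (16.885,-7.805) -> (19.824,-11.85) [heading=306, draw]
  FD 16: (19.824,-11.85) -> (29.228,-24.794) [heading=306, draw]
  RT 60: heading 306 -> 246
]
RT 45: heading 246 -> 201
PU: pen up
FD 16: (29.228,-24.794) -> (14.291,-30.528) [heading=201, move]
FD 13: (14.291,-30.528) -> (2.155,-35.187) [heading=201, move]
Final: pos=(2.155,-35.187), heading=201, 4 segment(s) drawn

Answer: 201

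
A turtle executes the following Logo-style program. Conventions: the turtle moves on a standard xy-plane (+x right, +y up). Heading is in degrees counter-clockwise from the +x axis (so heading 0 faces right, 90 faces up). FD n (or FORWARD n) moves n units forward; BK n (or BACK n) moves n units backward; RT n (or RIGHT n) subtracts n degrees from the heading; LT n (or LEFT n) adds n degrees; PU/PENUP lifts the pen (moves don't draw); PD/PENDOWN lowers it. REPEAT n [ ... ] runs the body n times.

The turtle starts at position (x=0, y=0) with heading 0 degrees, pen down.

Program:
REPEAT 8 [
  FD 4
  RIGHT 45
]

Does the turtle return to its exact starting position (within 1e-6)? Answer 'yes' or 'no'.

Answer: yes

Derivation:
Executing turtle program step by step:
Start: pos=(0,0), heading=0, pen down
REPEAT 8 [
  -- iteration 1/8 --
  FD 4: (0,0) -> (4,0) [heading=0, draw]
  RT 45: heading 0 -> 315
  -- iteration 2/8 --
  FD 4: (4,0) -> (6.828,-2.828) [heading=315, draw]
  RT 45: heading 315 -> 270
  -- iteration 3/8 --
  FD 4: (6.828,-2.828) -> (6.828,-6.828) [heading=270, draw]
  RT 45: heading 270 -> 225
  -- iteration 4/8 --
  FD 4: (6.828,-6.828) -> (4,-9.657) [heading=225, draw]
  RT 45: heading 225 -> 180
  -- iteration 5/8 --
  FD 4: (4,-9.657) -> (0,-9.657) [heading=180, draw]
  RT 45: heading 180 -> 135
  -- iteration 6/8 --
  FD 4: (0,-9.657) -> (-2.828,-6.828) [heading=135, draw]
  RT 45: heading 135 -> 90
  -- iteration 7/8 --
  FD 4: (-2.828,-6.828) -> (-2.828,-2.828) [heading=90, draw]
  RT 45: heading 90 -> 45
  -- iteration 8/8 --
  FD 4: (-2.828,-2.828) -> (0,0) [heading=45, draw]
  RT 45: heading 45 -> 0
]
Final: pos=(0,0), heading=0, 8 segment(s) drawn

Start position: (0, 0)
Final position: (0, 0)
Distance = 0; < 1e-6 -> CLOSED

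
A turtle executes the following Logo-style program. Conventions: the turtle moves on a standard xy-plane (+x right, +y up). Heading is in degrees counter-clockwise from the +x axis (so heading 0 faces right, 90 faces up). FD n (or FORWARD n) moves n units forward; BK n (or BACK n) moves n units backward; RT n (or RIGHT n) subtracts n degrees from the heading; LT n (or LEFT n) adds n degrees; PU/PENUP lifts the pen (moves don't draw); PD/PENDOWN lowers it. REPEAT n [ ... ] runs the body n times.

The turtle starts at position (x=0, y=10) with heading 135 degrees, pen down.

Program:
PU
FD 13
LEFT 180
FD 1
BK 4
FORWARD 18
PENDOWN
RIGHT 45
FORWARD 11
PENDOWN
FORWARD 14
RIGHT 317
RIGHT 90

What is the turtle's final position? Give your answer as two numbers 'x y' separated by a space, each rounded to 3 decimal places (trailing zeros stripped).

Executing turtle program step by step:
Start: pos=(0,10), heading=135, pen down
PU: pen up
FD 13: (0,10) -> (-9.192,19.192) [heading=135, move]
LT 180: heading 135 -> 315
FD 1: (-9.192,19.192) -> (-8.485,18.485) [heading=315, move]
BK 4: (-8.485,18.485) -> (-11.314,21.314) [heading=315, move]
FD 18: (-11.314,21.314) -> (1.414,8.586) [heading=315, move]
PD: pen down
RT 45: heading 315 -> 270
FD 11: (1.414,8.586) -> (1.414,-2.414) [heading=270, draw]
PD: pen down
FD 14: (1.414,-2.414) -> (1.414,-16.414) [heading=270, draw]
RT 317: heading 270 -> 313
RT 90: heading 313 -> 223
Final: pos=(1.414,-16.414), heading=223, 2 segment(s) drawn

Answer: 1.414 -16.414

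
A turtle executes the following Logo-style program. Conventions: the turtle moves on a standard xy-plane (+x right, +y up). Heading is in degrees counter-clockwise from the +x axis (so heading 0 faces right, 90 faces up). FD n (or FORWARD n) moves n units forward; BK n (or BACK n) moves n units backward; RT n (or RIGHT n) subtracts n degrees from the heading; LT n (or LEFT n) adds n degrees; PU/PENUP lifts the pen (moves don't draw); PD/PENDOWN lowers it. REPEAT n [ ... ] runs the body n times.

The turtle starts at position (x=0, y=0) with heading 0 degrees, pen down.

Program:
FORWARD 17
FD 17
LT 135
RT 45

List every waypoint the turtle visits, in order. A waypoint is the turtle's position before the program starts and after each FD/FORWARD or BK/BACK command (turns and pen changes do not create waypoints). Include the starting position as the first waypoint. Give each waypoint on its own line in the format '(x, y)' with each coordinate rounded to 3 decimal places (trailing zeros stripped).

Answer: (0, 0)
(17, 0)
(34, 0)

Derivation:
Executing turtle program step by step:
Start: pos=(0,0), heading=0, pen down
FD 17: (0,0) -> (17,0) [heading=0, draw]
FD 17: (17,0) -> (34,0) [heading=0, draw]
LT 135: heading 0 -> 135
RT 45: heading 135 -> 90
Final: pos=(34,0), heading=90, 2 segment(s) drawn
Waypoints (3 total):
(0, 0)
(17, 0)
(34, 0)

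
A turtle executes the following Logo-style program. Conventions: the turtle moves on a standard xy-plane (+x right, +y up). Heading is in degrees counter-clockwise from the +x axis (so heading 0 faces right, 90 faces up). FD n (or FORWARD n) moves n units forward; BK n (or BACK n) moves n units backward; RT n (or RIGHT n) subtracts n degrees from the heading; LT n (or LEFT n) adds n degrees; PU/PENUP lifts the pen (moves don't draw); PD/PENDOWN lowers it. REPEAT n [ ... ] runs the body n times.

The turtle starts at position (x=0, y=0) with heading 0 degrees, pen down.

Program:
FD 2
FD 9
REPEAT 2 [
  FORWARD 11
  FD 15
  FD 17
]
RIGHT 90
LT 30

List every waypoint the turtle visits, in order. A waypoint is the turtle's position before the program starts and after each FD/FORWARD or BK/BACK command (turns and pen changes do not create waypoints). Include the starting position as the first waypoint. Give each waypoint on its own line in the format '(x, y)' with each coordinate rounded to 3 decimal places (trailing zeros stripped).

Executing turtle program step by step:
Start: pos=(0,0), heading=0, pen down
FD 2: (0,0) -> (2,0) [heading=0, draw]
FD 9: (2,0) -> (11,0) [heading=0, draw]
REPEAT 2 [
  -- iteration 1/2 --
  FD 11: (11,0) -> (22,0) [heading=0, draw]
  FD 15: (22,0) -> (37,0) [heading=0, draw]
  FD 17: (37,0) -> (54,0) [heading=0, draw]
  -- iteration 2/2 --
  FD 11: (54,0) -> (65,0) [heading=0, draw]
  FD 15: (65,0) -> (80,0) [heading=0, draw]
  FD 17: (80,0) -> (97,0) [heading=0, draw]
]
RT 90: heading 0 -> 270
LT 30: heading 270 -> 300
Final: pos=(97,0), heading=300, 8 segment(s) drawn
Waypoints (9 total):
(0, 0)
(2, 0)
(11, 0)
(22, 0)
(37, 0)
(54, 0)
(65, 0)
(80, 0)
(97, 0)

Answer: (0, 0)
(2, 0)
(11, 0)
(22, 0)
(37, 0)
(54, 0)
(65, 0)
(80, 0)
(97, 0)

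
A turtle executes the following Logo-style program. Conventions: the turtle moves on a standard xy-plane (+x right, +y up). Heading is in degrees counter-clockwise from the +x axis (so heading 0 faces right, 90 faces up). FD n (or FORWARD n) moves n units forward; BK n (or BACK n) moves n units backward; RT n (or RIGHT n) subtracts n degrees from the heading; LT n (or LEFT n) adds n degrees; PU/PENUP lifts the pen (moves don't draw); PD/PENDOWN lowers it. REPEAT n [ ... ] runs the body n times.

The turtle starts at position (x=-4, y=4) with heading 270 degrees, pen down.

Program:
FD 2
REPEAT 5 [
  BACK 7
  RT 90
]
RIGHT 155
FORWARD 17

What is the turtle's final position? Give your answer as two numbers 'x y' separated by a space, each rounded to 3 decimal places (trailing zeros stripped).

Answer: 11.407 16.185

Derivation:
Executing turtle program step by step:
Start: pos=(-4,4), heading=270, pen down
FD 2: (-4,4) -> (-4,2) [heading=270, draw]
REPEAT 5 [
  -- iteration 1/5 --
  BK 7: (-4,2) -> (-4,9) [heading=270, draw]
  RT 90: heading 270 -> 180
  -- iteration 2/5 --
  BK 7: (-4,9) -> (3,9) [heading=180, draw]
  RT 90: heading 180 -> 90
  -- iteration 3/5 --
  BK 7: (3,9) -> (3,2) [heading=90, draw]
  RT 90: heading 90 -> 0
  -- iteration 4/5 --
  BK 7: (3,2) -> (-4,2) [heading=0, draw]
  RT 90: heading 0 -> 270
  -- iteration 5/5 --
  BK 7: (-4,2) -> (-4,9) [heading=270, draw]
  RT 90: heading 270 -> 180
]
RT 155: heading 180 -> 25
FD 17: (-4,9) -> (11.407,16.185) [heading=25, draw]
Final: pos=(11.407,16.185), heading=25, 7 segment(s) drawn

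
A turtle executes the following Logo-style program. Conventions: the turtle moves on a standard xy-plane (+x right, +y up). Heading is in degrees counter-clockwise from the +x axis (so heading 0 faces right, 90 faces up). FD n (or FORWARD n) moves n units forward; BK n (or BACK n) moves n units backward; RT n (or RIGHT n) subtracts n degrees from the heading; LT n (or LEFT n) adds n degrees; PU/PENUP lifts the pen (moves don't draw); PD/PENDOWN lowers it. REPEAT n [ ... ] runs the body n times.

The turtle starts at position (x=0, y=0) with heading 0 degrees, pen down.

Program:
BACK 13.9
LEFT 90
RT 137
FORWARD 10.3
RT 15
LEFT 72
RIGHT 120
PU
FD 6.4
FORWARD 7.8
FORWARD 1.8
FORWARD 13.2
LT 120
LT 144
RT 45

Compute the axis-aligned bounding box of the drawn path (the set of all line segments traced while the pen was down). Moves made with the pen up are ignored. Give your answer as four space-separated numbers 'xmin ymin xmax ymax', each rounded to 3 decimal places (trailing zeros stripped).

Executing turtle program step by step:
Start: pos=(0,0), heading=0, pen down
BK 13.9: (0,0) -> (-13.9,0) [heading=0, draw]
LT 90: heading 0 -> 90
RT 137: heading 90 -> 313
FD 10.3: (-13.9,0) -> (-6.875,-7.533) [heading=313, draw]
RT 15: heading 313 -> 298
LT 72: heading 298 -> 10
RT 120: heading 10 -> 250
PU: pen up
FD 6.4: (-6.875,-7.533) -> (-9.064,-13.547) [heading=250, move]
FD 7.8: (-9.064,-13.547) -> (-11.732,-20.877) [heading=250, move]
FD 1.8: (-11.732,-20.877) -> (-12.348,-22.568) [heading=250, move]
FD 13.2: (-12.348,-22.568) -> (-16.862,-34.972) [heading=250, move]
LT 120: heading 250 -> 10
LT 144: heading 10 -> 154
RT 45: heading 154 -> 109
Final: pos=(-16.862,-34.972), heading=109, 2 segment(s) drawn

Segment endpoints: x in {-13.9, -6.875, 0}, y in {-7.533, 0}
xmin=-13.9, ymin=-7.533, xmax=0, ymax=0

Answer: -13.9 -7.533 0 0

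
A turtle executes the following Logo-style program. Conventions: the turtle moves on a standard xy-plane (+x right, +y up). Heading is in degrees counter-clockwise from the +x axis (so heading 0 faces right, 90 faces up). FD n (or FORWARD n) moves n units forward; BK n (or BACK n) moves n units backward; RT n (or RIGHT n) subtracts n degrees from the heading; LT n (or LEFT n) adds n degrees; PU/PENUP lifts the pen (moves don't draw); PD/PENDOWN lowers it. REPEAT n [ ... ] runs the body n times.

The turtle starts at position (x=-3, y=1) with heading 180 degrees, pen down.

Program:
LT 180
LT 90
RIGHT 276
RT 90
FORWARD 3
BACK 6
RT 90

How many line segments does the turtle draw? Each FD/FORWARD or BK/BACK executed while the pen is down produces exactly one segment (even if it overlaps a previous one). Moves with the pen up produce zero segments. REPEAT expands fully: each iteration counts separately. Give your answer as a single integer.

Executing turtle program step by step:
Start: pos=(-3,1), heading=180, pen down
LT 180: heading 180 -> 0
LT 90: heading 0 -> 90
RT 276: heading 90 -> 174
RT 90: heading 174 -> 84
FD 3: (-3,1) -> (-2.686,3.984) [heading=84, draw]
BK 6: (-2.686,3.984) -> (-3.314,-1.984) [heading=84, draw]
RT 90: heading 84 -> 354
Final: pos=(-3.314,-1.984), heading=354, 2 segment(s) drawn
Segments drawn: 2

Answer: 2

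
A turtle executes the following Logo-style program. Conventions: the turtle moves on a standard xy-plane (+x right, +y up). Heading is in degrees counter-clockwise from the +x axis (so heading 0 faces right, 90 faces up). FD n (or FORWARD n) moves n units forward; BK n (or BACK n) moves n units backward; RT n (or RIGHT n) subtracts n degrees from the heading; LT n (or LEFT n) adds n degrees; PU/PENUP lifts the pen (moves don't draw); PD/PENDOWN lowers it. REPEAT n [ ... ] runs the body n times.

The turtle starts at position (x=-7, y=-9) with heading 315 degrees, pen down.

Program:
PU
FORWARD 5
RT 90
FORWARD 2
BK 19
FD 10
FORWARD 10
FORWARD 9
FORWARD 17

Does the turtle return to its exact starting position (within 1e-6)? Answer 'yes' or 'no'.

Executing turtle program step by step:
Start: pos=(-7,-9), heading=315, pen down
PU: pen up
FD 5: (-7,-9) -> (-3.464,-12.536) [heading=315, move]
RT 90: heading 315 -> 225
FD 2: (-3.464,-12.536) -> (-4.879,-13.95) [heading=225, move]
BK 19: (-4.879,-13.95) -> (8.556,-0.515) [heading=225, move]
FD 10: (8.556,-0.515) -> (1.485,-7.586) [heading=225, move]
FD 10: (1.485,-7.586) -> (-5.586,-14.657) [heading=225, move]
FD 9: (-5.586,-14.657) -> (-11.95,-21.021) [heading=225, move]
FD 17: (-11.95,-21.021) -> (-23.971,-33.042) [heading=225, move]
Final: pos=(-23.971,-33.042), heading=225, 0 segment(s) drawn

Start position: (-7, -9)
Final position: (-23.971, -33.042)
Distance = 29.428; >= 1e-6 -> NOT closed

Answer: no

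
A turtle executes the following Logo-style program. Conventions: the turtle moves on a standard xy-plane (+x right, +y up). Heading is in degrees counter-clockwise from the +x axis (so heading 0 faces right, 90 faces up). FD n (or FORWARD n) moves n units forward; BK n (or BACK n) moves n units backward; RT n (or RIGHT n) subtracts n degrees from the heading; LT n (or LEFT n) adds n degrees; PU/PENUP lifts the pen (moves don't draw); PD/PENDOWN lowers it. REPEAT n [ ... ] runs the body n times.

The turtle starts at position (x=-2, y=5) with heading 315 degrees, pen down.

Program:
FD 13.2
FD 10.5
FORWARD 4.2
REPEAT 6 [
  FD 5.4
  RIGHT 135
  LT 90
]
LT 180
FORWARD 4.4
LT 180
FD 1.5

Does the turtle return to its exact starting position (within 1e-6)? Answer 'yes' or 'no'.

Answer: no

Derivation:
Executing turtle program step by step:
Start: pos=(-2,5), heading=315, pen down
FD 13.2: (-2,5) -> (7.334,-4.334) [heading=315, draw]
FD 10.5: (7.334,-4.334) -> (14.758,-11.758) [heading=315, draw]
FD 4.2: (14.758,-11.758) -> (17.728,-14.728) [heading=315, draw]
REPEAT 6 [
  -- iteration 1/6 --
  FD 5.4: (17.728,-14.728) -> (21.547,-18.547) [heading=315, draw]
  RT 135: heading 315 -> 180
  LT 90: heading 180 -> 270
  -- iteration 2/6 --
  FD 5.4: (21.547,-18.547) -> (21.547,-23.947) [heading=270, draw]
  RT 135: heading 270 -> 135
  LT 90: heading 135 -> 225
  -- iteration 3/6 --
  FD 5.4: (21.547,-23.947) -> (17.728,-27.765) [heading=225, draw]
  RT 135: heading 225 -> 90
  LT 90: heading 90 -> 180
  -- iteration 4/6 --
  FD 5.4: (17.728,-27.765) -> (12.328,-27.765) [heading=180, draw]
  RT 135: heading 180 -> 45
  LT 90: heading 45 -> 135
  -- iteration 5/6 --
  FD 5.4: (12.328,-27.765) -> (8.51,-23.947) [heading=135, draw]
  RT 135: heading 135 -> 0
  LT 90: heading 0 -> 90
  -- iteration 6/6 --
  FD 5.4: (8.51,-23.947) -> (8.51,-18.547) [heading=90, draw]
  RT 135: heading 90 -> 315
  LT 90: heading 315 -> 45
]
LT 180: heading 45 -> 225
FD 4.4: (8.51,-18.547) -> (5.399,-21.658) [heading=225, draw]
LT 180: heading 225 -> 45
FD 1.5: (5.399,-21.658) -> (6.459,-20.597) [heading=45, draw]
Final: pos=(6.459,-20.597), heading=45, 11 segment(s) drawn

Start position: (-2, 5)
Final position: (6.459, -20.597)
Distance = 26.959; >= 1e-6 -> NOT closed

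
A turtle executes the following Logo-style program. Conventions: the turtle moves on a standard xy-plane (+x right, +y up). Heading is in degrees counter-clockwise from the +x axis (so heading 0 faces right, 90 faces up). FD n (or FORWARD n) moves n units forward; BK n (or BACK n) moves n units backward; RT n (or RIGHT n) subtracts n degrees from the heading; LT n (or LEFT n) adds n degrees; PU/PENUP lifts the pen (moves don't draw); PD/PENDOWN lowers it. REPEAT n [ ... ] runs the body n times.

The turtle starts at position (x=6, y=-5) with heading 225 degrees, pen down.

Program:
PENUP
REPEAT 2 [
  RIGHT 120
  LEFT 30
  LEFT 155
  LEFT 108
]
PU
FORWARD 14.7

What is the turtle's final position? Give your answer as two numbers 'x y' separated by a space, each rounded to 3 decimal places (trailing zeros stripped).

Executing turtle program step by step:
Start: pos=(6,-5), heading=225, pen down
PU: pen up
REPEAT 2 [
  -- iteration 1/2 --
  RT 120: heading 225 -> 105
  LT 30: heading 105 -> 135
  LT 155: heading 135 -> 290
  LT 108: heading 290 -> 38
  -- iteration 2/2 --
  RT 120: heading 38 -> 278
  LT 30: heading 278 -> 308
  LT 155: heading 308 -> 103
  LT 108: heading 103 -> 211
]
PU: pen up
FD 14.7: (6,-5) -> (-6.6,-12.571) [heading=211, move]
Final: pos=(-6.6,-12.571), heading=211, 0 segment(s) drawn

Answer: -6.6 -12.571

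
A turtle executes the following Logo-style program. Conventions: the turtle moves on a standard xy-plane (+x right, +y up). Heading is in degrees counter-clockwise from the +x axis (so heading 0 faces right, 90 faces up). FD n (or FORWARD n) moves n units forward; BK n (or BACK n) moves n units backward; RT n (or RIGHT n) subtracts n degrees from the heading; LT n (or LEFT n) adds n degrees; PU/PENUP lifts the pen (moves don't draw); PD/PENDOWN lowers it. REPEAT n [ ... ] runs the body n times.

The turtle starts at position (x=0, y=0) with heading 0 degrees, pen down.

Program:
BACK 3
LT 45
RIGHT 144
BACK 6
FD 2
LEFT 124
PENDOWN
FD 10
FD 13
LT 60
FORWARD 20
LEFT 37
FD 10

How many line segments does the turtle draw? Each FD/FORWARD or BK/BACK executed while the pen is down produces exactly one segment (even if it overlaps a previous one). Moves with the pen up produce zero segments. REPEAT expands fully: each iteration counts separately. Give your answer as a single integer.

Answer: 7

Derivation:
Executing turtle program step by step:
Start: pos=(0,0), heading=0, pen down
BK 3: (0,0) -> (-3,0) [heading=0, draw]
LT 45: heading 0 -> 45
RT 144: heading 45 -> 261
BK 6: (-3,0) -> (-2.061,5.926) [heading=261, draw]
FD 2: (-2.061,5.926) -> (-2.374,3.951) [heading=261, draw]
LT 124: heading 261 -> 25
PD: pen down
FD 10: (-2.374,3.951) -> (6.689,8.177) [heading=25, draw]
FD 13: (6.689,8.177) -> (18.471,13.671) [heading=25, draw]
LT 60: heading 25 -> 85
FD 20: (18.471,13.671) -> (20.214,33.595) [heading=85, draw]
LT 37: heading 85 -> 122
FD 10: (20.214,33.595) -> (14.915,42.075) [heading=122, draw]
Final: pos=(14.915,42.075), heading=122, 7 segment(s) drawn
Segments drawn: 7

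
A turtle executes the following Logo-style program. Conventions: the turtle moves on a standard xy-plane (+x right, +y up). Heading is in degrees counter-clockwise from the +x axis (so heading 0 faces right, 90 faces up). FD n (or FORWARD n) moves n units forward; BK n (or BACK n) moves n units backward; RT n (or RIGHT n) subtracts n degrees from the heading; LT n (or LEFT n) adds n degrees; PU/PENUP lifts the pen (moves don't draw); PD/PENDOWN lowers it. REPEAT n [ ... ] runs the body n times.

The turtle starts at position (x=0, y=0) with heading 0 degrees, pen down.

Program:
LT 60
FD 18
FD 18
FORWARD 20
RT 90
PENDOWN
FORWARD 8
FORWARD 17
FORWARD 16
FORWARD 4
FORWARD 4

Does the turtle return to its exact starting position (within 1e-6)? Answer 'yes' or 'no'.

Executing turtle program step by step:
Start: pos=(0,0), heading=0, pen down
LT 60: heading 0 -> 60
FD 18: (0,0) -> (9,15.588) [heading=60, draw]
FD 18: (9,15.588) -> (18,31.177) [heading=60, draw]
FD 20: (18,31.177) -> (28,48.497) [heading=60, draw]
RT 90: heading 60 -> 330
PD: pen down
FD 8: (28,48.497) -> (34.928,44.497) [heading=330, draw]
FD 17: (34.928,44.497) -> (49.651,35.997) [heading=330, draw]
FD 16: (49.651,35.997) -> (63.507,27.997) [heading=330, draw]
FD 4: (63.507,27.997) -> (66.971,25.997) [heading=330, draw]
FD 4: (66.971,25.997) -> (70.435,23.997) [heading=330, draw]
Final: pos=(70.435,23.997), heading=330, 8 segment(s) drawn

Start position: (0, 0)
Final position: (70.435, 23.997)
Distance = 74.411; >= 1e-6 -> NOT closed

Answer: no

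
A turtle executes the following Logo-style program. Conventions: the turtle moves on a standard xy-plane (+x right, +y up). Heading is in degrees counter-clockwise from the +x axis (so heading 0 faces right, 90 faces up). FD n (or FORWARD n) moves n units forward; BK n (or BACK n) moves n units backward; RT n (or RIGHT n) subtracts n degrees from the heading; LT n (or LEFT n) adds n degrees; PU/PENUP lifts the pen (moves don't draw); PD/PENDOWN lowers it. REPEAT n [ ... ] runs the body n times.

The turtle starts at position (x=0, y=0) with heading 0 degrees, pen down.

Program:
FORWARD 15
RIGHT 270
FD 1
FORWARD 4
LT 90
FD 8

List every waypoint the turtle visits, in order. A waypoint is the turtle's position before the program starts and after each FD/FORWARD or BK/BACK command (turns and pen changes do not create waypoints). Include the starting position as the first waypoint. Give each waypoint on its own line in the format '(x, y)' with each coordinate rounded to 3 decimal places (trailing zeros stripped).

Answer: (0, 0)
(15, 0)
(15, 1)
(15, 5)
(7, 5)

Derivation:
Executing turtle program step by step:
Start: pos=(0,0), heading=0, pen down
FD 15: (0,0) -> (15,0) [heading=0, draw]
RT 270: heading 0 -> 90
FD 1: (15,0) -> (15,1) [heading=90, draw]
FD 4: (15,1) -> (15,5) [heading=90, draw]
LT 90: heading 90 -> 180
FD 8: (15,5) -> (7,5) [heading=180, draw]
Final: pos=(7,5), heading=180, 4 segment(s) drawn
Waypoints (5 total):
(0, 0)
(15, 0)
(15, 1)
(15, 5)
(7, 5)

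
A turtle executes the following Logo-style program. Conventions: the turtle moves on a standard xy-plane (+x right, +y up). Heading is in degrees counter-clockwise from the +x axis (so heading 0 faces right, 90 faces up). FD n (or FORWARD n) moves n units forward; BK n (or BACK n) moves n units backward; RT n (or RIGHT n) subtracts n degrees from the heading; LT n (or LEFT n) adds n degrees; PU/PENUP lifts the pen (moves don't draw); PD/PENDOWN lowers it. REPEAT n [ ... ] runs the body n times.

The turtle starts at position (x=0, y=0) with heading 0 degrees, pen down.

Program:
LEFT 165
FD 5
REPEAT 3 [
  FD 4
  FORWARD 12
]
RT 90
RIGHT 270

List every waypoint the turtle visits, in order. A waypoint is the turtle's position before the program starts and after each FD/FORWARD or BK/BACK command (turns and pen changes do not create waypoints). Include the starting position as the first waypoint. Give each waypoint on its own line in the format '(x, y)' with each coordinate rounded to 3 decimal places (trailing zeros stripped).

Answer: (0, 0)
(-4.83, 1.294)
(-8.693, 2.329)
(-20.284, 5.435)
(-24.148, 6.47)
(-35.739, 9.576)
(-39.603, 10.612)
(-51.194, 13.717)

Derivation:
Executing turtle program step by step:
Start: pos=(0,0), heading=0, pen down
LT 165: heading 0 -> 165
FD 5: (0,0) -> (-4.83,1.294) [heading=165, draw]
REPEAT 3 [
  -- iteration 1/3 --
  FD 4: (-4.83,1.294) -> (-8.693,2.329) [heading=165, draw]
  FD 12: (-8.693,2.329) -> (-20.284,5.435) [heading=165, draw]
  -- iteration 2/3 --
  FD 4: (-20.284,5.435) -> (-24.148,6.47) [heading=165, draw]
  FD 12: (-24.148,6.47) -> (-35.739,9.576) [heading=165, draw]
  -- iteration 3/3 --
  FD 4: (-35.739,9.576) -> (-39.603,10.612) [heading=165, draw]
  FD 12: (-39.603,10.612) -> (-51.194,13.717) [heading=165, draw]
]
RT 90: heading 165 -> 75
RT 270: heading 75 -> 165
Final: pos=(-51.194,13.717), heading=165, 7 segment(s) drawn
Waypoints (8 total):
(0, 0)
(-4.83, 1.294)
(-8.693, 2.329)
(-20.284, 5.435)
(-24.148, 6.47)
(-35.739, 9.576)
(-39.603, 10.612)
(-51.194, 13.717)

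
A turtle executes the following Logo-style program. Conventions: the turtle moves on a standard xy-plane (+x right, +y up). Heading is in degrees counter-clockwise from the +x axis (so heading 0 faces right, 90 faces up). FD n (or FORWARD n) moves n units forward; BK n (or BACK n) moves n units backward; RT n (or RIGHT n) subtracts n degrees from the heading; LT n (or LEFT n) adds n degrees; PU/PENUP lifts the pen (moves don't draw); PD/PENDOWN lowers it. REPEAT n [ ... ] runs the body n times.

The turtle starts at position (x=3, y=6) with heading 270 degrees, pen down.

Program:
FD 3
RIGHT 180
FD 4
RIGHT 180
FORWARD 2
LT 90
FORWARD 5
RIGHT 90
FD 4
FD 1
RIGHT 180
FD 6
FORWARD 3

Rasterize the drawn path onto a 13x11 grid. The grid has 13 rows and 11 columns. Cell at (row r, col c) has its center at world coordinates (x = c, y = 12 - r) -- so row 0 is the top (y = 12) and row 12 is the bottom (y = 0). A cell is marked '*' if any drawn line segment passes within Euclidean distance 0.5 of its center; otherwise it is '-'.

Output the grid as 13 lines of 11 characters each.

Segment 0: (3,6) -> (3,3)
Segment 1: (3,3) -> (3,7)
Segment 2: (3,7) -> (3,5)
Segment 3: (3,5) -> (8,5)
Segment 4: (8,5) -> (8,1)
Segment 5: (8,1) -> (8,0)
Segment 6: (8,0) -> (8,6)
Segment 7: (8,6) -> (8,9)

Answer: -----------
-----------
-----------
--------*--
--------*--
---*----*--
---*----*--
---******--
---*----*--
---*----*--
--------*--
--------*--
--------*--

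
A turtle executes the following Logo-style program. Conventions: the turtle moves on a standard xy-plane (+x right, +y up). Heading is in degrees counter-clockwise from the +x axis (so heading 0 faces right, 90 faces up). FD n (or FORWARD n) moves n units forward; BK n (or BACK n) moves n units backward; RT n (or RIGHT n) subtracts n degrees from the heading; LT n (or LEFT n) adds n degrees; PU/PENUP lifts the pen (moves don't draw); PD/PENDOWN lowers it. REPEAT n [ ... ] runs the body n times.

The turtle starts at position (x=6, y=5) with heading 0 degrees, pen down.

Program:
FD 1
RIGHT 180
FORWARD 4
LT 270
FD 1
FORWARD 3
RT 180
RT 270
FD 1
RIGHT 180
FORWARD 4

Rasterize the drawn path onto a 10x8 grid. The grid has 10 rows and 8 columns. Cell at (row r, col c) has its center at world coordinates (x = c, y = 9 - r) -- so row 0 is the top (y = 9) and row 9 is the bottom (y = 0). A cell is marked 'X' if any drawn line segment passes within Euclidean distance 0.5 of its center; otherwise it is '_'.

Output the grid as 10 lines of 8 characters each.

Answer: XXXXX___
___X____
___X____
___X____
___XXXXX
________
________
________
________
________

Derivation:
Segment 0: (6,5) -> (7,5)
Segment 1: (7,5) -> (3,5)
Segment 2: (3,5) -> (3,6)
Segment 3: (3,6) -> (3,9)
Segment 4: (3,9) -> (4,9)
Segment 5: (4,9) -> (0,9)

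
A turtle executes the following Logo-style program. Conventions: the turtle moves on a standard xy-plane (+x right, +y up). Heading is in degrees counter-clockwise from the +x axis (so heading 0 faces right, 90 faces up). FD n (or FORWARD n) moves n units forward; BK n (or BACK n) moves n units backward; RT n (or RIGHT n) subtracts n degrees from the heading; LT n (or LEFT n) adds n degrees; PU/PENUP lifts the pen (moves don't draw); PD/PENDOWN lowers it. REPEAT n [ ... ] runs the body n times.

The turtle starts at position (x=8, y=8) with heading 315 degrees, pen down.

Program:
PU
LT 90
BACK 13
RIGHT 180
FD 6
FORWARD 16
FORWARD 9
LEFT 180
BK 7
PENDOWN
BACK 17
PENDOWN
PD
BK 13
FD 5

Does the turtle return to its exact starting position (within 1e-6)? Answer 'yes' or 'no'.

Answer: no

Derivation:
Executing turtle program step by step:
Start: pos=(8,8), heading=315, pen down
PU: pen up
LT 90: heading 315 -> 45
BK 13: (8,8) -> (-1.192,-1.192) [heading=45, move]
RT 180: heading 45 -> 225
FD 6: (-1.192,-1.192) -> (-5.435,-5.435) [heading=225, move]
FD 16: (-5.435,-5.435) -> (-16.749,-16.749) [heading=225, move]
FD 9: (-16.749,-16.749) -> (-23.113,-23.113) [heading=225, move]
LT 180: heading 225 -> 45
BK 7: (-23.113,-23.113) -> (-28.062,-28.062) [heading=45, move]
PD: pen down
BK 17: (-28.062,-28.062) -> (-40.083,-40.083) [heading=45, draw]
PD: pen down
PD: pen down
BK 13: (-40.083,-40.083) -> (-49.276,-49.276) [heading=45, draw]
FD 5: (-49.276,-49.276) -> (-45.74,-45.74) [heading=45, draw]
Final: pos=(-45.74,-45.74), heading=45, 3 segment(s) drawn

Start position: (8, 8)
Final position: (-45.74, -45.74)
Distance = 76; >= 1e-6 -> NOT closed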